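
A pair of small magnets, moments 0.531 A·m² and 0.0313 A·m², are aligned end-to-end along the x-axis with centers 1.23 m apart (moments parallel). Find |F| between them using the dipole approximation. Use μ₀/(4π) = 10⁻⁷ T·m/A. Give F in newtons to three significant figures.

On-axis B of dipole 1: B = (μ₀/4π)·2m₁/r³. Force on dipole 2: F = m₂·dB/dr.
dB/dr = −(μ₀/4π)·6m₁/r⁴, so |F| = (μ₀/4π)·6m₁m₂/r⁴.
F = 6(10⁻⁷)(0.531)(0.0313)/(1.23)⁴ = 4.357×10⁻⁹ N.

F ≈ 4.36×10⁻⁹ N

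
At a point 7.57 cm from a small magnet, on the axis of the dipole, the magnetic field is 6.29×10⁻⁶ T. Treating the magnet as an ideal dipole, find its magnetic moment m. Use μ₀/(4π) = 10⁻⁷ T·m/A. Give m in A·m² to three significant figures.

On axis B = (μ₀/4π)·2m/r³, so m = Br³·4π/(μ₀·2).
m = (6.29×10⁻⁶)·(0.0757)³ / (2·10⁻⁷) = 0.01364 A·m².

m ≈ 0.0136 A·m²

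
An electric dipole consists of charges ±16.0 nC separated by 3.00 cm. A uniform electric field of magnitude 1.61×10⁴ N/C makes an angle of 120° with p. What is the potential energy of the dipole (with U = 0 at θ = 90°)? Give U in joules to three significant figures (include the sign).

U ≈ 3.86×10⁻⁶ J

Dipole moment p = qd = (1.60×10⁻⁸ C)(0.0300 m) = 4.80×10⁻¹⁰ C·m.
U = −p·E = −pE cosθ.
U = −(4.80×10⁻¹⁰)(1.61×10⁴)·cos120° = 3.864×10⁻⁶ J.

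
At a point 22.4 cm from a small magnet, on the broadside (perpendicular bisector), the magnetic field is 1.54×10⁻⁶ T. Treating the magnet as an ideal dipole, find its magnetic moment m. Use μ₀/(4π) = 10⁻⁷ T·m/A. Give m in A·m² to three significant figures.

m ≈ 0.173 A·m²

In the equatorial plane B = (μ₀/4π)·m/r³, so m = Br³·4π/(μ₀).
m = (1.54×10⁻⁶)·(0.224)³ / (10⁻⁷) = 0.1731 A·m².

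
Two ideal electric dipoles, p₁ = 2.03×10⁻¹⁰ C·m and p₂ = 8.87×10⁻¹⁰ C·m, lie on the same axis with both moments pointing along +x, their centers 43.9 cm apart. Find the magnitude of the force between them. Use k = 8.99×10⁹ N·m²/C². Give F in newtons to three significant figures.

On-axis field of dipole 1 at distance r: E = 2kp₁/r³. Force on dipole 2 is F = p₂·dE/dr (gradient along axis).
dE/dr = −6kp₁/r⁴, so |F| = 6kp₁p₂/r⁴ (attractive for aligned moments).
F = 6(8.99×10⁹)(2.03×10⁻¹⁰)(8.87×10⁻¹⁰)/(0.439)⁴ = 2.615×10⁻⁷ N.

F ≈ 2.62×10⁻⁷ N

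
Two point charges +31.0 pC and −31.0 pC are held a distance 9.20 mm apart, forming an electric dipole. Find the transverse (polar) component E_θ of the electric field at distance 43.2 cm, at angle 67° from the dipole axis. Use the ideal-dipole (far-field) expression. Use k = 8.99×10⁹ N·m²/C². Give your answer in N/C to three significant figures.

Dipole moment p = qd = (3.10×10⁻¹¹ C)(0.00920 m) = 2.852×10⁻¹³ C·m.
For a dipole, E_θ = (kp sinθ)/r³.
kp/r³ = (8.99×10⁹)(2.852×10⁻¹³)/(0.432)³ = 0.03180 N/C.
E_θ = 0.03180·sin67° = 0.02927 N/C.

E_θ ≈ 0.0293 N/C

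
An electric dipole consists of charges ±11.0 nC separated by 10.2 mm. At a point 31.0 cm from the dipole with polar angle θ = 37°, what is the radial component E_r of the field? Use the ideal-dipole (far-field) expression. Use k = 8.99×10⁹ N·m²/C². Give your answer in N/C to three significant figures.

E_r ≈ 54.1 N/C

Dipole moment p = qd = (1.10×10⁻⁸ C)(0.0102 m) = 1.122×10⁻¹⁰ C·m.
For a dipole, E_r = (2kp cosθ)/r³.
kp/r³ = (8.99×10⁹)(1.122×10⁻¹⁰)/(0.310)³ = 33.86 N/C.
E_r = 2·33.86·cos37° = 54.08 N/C.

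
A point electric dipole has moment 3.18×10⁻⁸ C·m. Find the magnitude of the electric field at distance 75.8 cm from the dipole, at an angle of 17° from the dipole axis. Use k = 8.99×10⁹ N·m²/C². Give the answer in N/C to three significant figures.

At angle θ the dipole field magnitude is E = (kp/r³)·√(1 + 3cos²θ).
kp/r³ = (8.99×10⁹)(3.18×10⁻⁸) / (0.758)³ = 656.4 N/C.
√(1 + 3cos²17°) = √(1 + 3·0.9145) = √3.7436 ≈ 1.9348.
E ≈ 656.4 × 1.935 = 1270 N/C.

E ≈ 1270 N/C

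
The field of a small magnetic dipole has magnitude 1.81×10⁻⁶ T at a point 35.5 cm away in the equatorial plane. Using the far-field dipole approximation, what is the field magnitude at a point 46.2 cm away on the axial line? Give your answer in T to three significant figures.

Dipole fields scale as 1/r³ in the far field.
The axial field is twice the equatorial field at the same r, so the geometry factor is 2/1.
B₂ = B₁ · (2/1) · (r₁/r₂)³ = 1.81×10⁻⁶ · 2 · (35.5/46.2)³.
(r₁/r₂)³ = (0.7684)³ = 0.4537.
B₂ ≈ 1.642×10⁻⁶ T.

B ≈ 1.64×10⁻⁶ T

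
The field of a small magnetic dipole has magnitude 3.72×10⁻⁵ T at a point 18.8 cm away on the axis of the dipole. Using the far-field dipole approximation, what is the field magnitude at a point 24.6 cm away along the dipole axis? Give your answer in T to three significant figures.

B ≈ 1.66×10⁻⁵ T

Dipole fields scale as 1/r³ in the far field; the geometry is the same at both points.
B₂ = B₁ · (r₁/r₂)³ = 3.72×10⁻⁵ · (18.8/24.6)³.
(r₁/r₂)³ = (0.7642)³ = 0.4463.
B₂ ≈ 1.660×10⁻⁵ T.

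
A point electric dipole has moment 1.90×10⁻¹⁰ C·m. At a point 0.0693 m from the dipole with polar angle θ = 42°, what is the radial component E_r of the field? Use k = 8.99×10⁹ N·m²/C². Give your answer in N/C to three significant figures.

E_r ≈ 7630 N/C

For a dipole, E_r = (2kp cosθ)/r³.
kp/r³ = (8.99×10⁹)(1.90×10⁻¹⁰)/(0.0693)³ = 5132 N/C.
E_r = 2·5132·cos42° = 7628 N/C.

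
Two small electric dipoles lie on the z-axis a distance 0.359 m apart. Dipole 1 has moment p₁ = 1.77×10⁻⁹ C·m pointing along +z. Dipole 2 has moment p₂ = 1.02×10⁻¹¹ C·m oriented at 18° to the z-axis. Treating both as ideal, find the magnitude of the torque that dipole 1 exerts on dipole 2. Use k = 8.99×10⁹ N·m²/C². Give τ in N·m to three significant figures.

The second dipole sits on the axis of the first, so the field there is axial: E₁ = 2kp₁/r³ along +z.
E₁ = 2(8.99×10⁹)(1.77×10⁻⁹)/(0.359)³ = 687.8 N/C.
Torque on the second dipole: τ = p₂ E₁ sinθ.
τ = (1.02×10⁻¹¹)(687.8)·sin18° = 2.168×10⁻⁹ N·m.

τ ≈ 2.17×10⁻⁹ N·m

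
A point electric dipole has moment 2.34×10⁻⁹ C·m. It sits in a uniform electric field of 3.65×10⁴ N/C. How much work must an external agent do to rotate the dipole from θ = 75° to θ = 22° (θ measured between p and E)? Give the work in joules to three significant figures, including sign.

W_ext = ΔU = U(θ₂) − U(θ₁) = −pE cosθ₂ − (−pE cosθ₁) = pE(cosθ₁ − cosθ₂).
W = (2.34×10⁻⁹)(3.65×10⁴)·(cos75° − cos22°) = (8.541×10⁻⁵)·(-0.6684) = -5.709×10⁻⁵ J.

W ≈ -5.71×10⁻⁵ J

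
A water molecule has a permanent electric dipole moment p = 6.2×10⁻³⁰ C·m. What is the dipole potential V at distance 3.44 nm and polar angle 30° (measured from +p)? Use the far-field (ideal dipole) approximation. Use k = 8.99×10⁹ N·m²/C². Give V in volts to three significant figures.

V ≈ 0.00408 V

The dipole potential is V = kp cosθ / r².
V = (8.99×10⁹)(6.20×10⁻³⁰)·cos30° / (3.44×10⁻⁹)² = 0.004079 V.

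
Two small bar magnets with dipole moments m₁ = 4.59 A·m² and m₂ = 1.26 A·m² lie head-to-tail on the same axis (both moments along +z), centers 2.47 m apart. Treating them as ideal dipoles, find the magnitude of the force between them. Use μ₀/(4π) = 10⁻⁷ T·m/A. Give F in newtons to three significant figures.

F ≈ 9.32×10⁻⁸ N

On-axis B of dipole 1: B = (μ₀/4π)·2m₁/r³. Force on dipole 2: F = m₂·dB/dr.
dB/dr = −(μ₀/4π)·6m₁/r⁴, so |F| = (μ₀/4π)·6m₁m₂/r⁴.
F = 6(10⁻⁷)(4.59)(1.26)/(2.47)⁴ = 9.323×10⁻⁸ N.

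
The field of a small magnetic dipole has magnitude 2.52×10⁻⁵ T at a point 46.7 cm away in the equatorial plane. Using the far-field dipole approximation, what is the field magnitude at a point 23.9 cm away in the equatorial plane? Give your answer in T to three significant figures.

B ≈ 1.88×10⁻⁴ T

Dipole fields scale as 1/r³ in the far field; the geometry is the same at both points.
B₂ = B₁ · (r₁/r₂)³ = 2.52×10⁻⁵ · (46.7/23.9)³.
(r₁/r₂)³ = (1.954)³ = 7.46.
B₂ ≈ 1.880×10⁻⁴ T.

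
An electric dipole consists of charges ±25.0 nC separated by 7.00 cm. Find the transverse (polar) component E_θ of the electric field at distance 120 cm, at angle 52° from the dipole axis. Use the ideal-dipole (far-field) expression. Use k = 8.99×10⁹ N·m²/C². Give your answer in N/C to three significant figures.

E_θ ≈ 7.17 N/C

Dipole moment p = qd = (2.50×10⁻⁸ C)(0.0700 m) = 1.75×10⁻⁹ C·m.
For a dipole, E_θ = (kp sinθ)/r³.
kp/r³ = (8.99×10⁹)(1.75×10⁻⁹)/(1.20)³ = 9.104 N/C.
E_θ = 9.104·sin52° = 7.174 N/C.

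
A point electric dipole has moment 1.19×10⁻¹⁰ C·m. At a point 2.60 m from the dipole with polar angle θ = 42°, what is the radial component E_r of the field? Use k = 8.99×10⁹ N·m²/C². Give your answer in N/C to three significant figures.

For a dipole, E_r = (2kp cosθ)/r³.
kp/r³ = (8.99×10⁹)(1.19×10⁻¹⁰)/(2.60)³ = 0.06087 N/C.
E_r = 2·0.06087·cos42° = 0.09047 N/C.

E_r ≈ 0.0905 N/C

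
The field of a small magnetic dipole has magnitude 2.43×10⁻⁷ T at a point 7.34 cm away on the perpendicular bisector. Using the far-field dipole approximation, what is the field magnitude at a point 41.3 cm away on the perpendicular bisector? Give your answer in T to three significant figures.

B ≈ 1.36×10⁻⁹ T

Dipole fields scale as 1/r³ in the far field; the geometry is the same at both points.
B₂ = B₁ · (r₁/r₂)³ = 2.43×10⁻⁷ · (7.34/41.3)³.
(r₁/r₂)³ = (0.1777)³ = 0.005614.
B₂ ≈ 1.364×10⁻⁹ T.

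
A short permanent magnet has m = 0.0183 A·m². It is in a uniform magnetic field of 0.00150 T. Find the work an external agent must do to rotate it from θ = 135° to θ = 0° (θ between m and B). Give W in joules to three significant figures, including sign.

W_ext = ΔU = −mB cosθ₂ + mB cosθ₁ = mB(cosθ₁ − cosθ₂).
W = (0.0183)(0.00150)·(cos135° − cos0°) = (2.745×10⁻⁵)·(-1.7071) = -4.686×10⁻⁵ J.

W ≈ -4.69×10⁻⁵ J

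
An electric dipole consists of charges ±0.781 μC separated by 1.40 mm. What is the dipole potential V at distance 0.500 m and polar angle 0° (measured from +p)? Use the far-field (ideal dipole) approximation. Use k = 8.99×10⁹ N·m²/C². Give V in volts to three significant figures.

Dipole moment p = qd = (7.81×10⁻⁷ C)(0.00140 m) = 1.093×10⁻⁹ C·m.
The dipole potential is V = kp cosθ / r².
V = (8.99×10⁹)(1.093×10⁻⁹)·cos0° / (0.500)² = 39.30 V.

V ≈ 39.3 V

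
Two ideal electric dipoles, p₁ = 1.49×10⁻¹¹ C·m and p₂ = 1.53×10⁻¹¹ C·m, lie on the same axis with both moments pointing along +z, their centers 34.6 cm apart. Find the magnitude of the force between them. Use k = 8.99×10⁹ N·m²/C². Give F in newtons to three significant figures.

F ≈ 8.58×10⁻¹⁰ N

On-axis field of dipole 1 at distance r: E = 2kp₁/r³. Force on dipole 2 is F = p₂·dE/dr (gradient along axis).
dE/dr = −6kp₁/r⁴, so |F| = 6kp₁p₂/r⁴ (attractive for aligned moments).
F = 6(8.99×10⁹)(1.49×10⁻¹¹)(1.53×10⁻¹¹)/(0.346)⁴ = 8.580×10⁻¹⁰ N.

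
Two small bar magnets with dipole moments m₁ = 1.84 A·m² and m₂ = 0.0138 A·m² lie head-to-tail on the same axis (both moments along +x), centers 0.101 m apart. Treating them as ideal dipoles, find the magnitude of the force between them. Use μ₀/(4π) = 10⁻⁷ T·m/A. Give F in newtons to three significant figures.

F ≈ 1.46×10⁻⁴ N

On-axis B of dipole 1: B = (μ₀/4π)·2m₁/r³. Force on dipole 2: F = m₂·dB/dr.
dB/dr = −(μ₀/4π)·6m₁/r⁴, so |F| = (μ₀/4π)·6m₁m₂/r⁴.
F = 6(10⁻⁷)(1.84)(0.0138)/(0.101)⁴ = 1.464×10⁻⁴ N.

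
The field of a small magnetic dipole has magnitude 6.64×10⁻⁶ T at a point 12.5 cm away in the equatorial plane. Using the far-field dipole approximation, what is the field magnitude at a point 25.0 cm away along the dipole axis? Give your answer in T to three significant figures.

B ≈ 1.66×10⁻⁶ T

Dipole fields scale as 1/r³ in the far field.
The axial field is twice the equatorial field at the same r, so the geometry factor is 2/1.
B₂ = B₁ · (2/1) · (r₁/r₂)³ = 6.64×10⁻⁶ · 2 · (12.5/25.0)³.
(r₁/r₂)³ = (0.5)³ = 0.125.
B₂ ≈ 1.660×10⁻⁶ T.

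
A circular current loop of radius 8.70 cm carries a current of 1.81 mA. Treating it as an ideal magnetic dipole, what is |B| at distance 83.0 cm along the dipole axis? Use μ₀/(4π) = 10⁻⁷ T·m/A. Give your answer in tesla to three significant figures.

Magnetic moment m = IA = Iπa² = (0.00181)·π·(0.0870)² = 4.304×10⁻⁵ A·m².
On axis B = (μ₀/4π)·2m/r³.
B = 2·(10⁻⁷)·(4.304×10⁻⁵) / (0.830)³ = 1.505×10⁻¹¹ T.

B ≈ 1.51×10⁻¹¹ T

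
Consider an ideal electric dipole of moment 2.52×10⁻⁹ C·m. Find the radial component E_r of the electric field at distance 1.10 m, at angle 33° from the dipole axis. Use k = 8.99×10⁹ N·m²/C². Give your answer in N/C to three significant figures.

E_r ≈ 28.5 N/C

For a dipole, E_r = (2kp cosθ)/r³.
kp/r³ = (8.99×10⁹)(2.52×10⁻⁹)/(1.10)³ = 17.02 N/C.
E_r = 2·17.02·cos33° = 28.55 N/C.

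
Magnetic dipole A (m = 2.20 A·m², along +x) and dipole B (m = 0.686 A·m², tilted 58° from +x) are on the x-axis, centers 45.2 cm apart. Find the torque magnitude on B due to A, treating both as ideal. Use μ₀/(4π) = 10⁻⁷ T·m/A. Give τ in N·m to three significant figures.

Dipole B is on the axis of dipole A, so B₁ there is axial: B₁ = (μ₀/4π)·2m₁/r³ along +x.
B₁ = 2(10⁻⁷)(2.20)/(0.452)³ = 4.765×10⁻⁶ T.
τ = m₂ B₁ sinθ.
τ = (0.686)(4.765×10⁻⁶)·sin58° = 2.772×10⁻⁶ N·m.

τ ≈ 2.77×10⁻⁶ N·m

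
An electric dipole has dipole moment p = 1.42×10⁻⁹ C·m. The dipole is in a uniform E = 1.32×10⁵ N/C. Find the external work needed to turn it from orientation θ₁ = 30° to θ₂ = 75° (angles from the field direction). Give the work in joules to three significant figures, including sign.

W_ext = ΔU = U(θ₂) − U(θ₁) = −pE cosθ₂ − (−pE cosθ₁) = pE(cosθ₁ − cosθ₂).
W = (1.42×10⁻⁹)(1.32×10⁵)·(cos30° − cos75°) = (1.874×10⁻⁴)·(+0.6072) = 1.138×10⁻⁴ J.

W ≈ 1.14×10⁻⁴ J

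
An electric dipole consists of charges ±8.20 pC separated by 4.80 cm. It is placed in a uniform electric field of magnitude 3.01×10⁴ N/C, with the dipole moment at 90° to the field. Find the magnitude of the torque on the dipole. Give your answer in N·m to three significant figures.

τ ≈ 1.18×10⁻⁸ N·m

Dipole moment p = qd = (8.20×10⁻¹² C)(0.0480 m) = 3.936×10⁻¹³ C·m.
Torque on an electric dipole: τ = pE sinθ.
τ = (3.936×10⁻¹³)(3.01×10⁴)·sin90° = 1.185×10⁻⁸ N·m.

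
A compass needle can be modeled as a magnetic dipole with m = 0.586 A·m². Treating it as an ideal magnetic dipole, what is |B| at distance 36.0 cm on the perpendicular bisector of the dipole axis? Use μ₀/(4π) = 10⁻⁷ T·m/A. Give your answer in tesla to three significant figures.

B ≈ 1.26×10⁻⁶ T

In the equatorial plane B = (μ₀/4π)·m/r³ (half the axial value).
B = (10⁻⁷)·(0.586) / (0.360)³ = 1.256×10⁻⁶ T.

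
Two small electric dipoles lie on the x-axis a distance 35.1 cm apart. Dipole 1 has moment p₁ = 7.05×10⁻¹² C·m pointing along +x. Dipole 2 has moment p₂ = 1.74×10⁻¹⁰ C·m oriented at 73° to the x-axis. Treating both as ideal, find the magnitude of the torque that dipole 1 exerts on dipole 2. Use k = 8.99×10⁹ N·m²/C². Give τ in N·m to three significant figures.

The second dipole sits on the axis of the first, so the field there is axial: E₁ = 2kp₁/r³ along +x.
E₁ = 2(8.99×10⁹)(7.05×10⁻¹²)/(0.351)³ = 2.931 N/C.
Torque on the second dipole: τ = p₂ E₁ sinθ.
τ = (1.74×10⁻¹⁰)(2.931)·sin73° = 4.878×10⁻¹⁰ N·m.

τ ≈ 4.88×10⁻¹⁰ N·m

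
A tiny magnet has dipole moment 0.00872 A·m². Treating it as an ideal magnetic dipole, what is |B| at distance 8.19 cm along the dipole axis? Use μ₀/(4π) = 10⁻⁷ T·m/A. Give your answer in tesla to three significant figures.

B ≈ 3.17×10⁻⁶ T

On axis B = (μ₀/4π)·2m/r³.
B = 2·(10⁻⁷)·(0.00872) / (0.0819)³ = 3.175×10⁻⁶ T.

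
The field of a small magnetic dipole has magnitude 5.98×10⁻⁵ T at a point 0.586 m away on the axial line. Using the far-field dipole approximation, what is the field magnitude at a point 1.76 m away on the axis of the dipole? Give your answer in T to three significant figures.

Dipole fields scale as 1/r³ in the far field; the geometry is the same at both points.
B₂ = B₁ · (r₁/r₂)³ = 5.98×10⁻⁵ · (0.586/1.76)³.
(r₁/r₂)³ = (0.333)³ = 0.03691.
B₂ ≈ 2.207×10⁻⁶ T.

B ≈ 2.21×10⁻⁶ T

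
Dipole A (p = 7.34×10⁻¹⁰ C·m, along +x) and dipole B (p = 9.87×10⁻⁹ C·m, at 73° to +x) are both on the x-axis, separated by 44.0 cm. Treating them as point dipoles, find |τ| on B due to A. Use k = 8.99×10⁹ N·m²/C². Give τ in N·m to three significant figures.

τ ≈ 1.46×10⁻⁶ N·m

The second dipole sits on the axis of the first, so the field there is axial: E₁ = 2kp₁/r³ along +x.
E₁ = 2(8.99×10⁹)(7.34×10⁻¹⁰)/(0.440)³ = 154.9 N/C.
Torque on the second dipole: τ = p₂ E₁ sinθ.
τ = (9.87×10⁻⁹)(154.9)·sin73° = 1.462×10⁻⁶ N·m.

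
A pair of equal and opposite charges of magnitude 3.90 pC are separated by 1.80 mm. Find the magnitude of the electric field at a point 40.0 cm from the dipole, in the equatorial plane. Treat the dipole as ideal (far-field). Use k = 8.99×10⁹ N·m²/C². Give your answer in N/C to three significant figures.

Dipole moment p = qd = (3.90×10⁻¹² C)(0.00180 m) = 7.02×10⁻¹⁵ C·m.
On the perpendicular bisector E = kp/r³ (half the axial value at the same distance).
E = (8.99×10⁹)(7.02×10⁻¹⁵) / (0.400)³ = 9.861×10⁻⁴ N/C.

E ≈ 9.86×10⁻⁴ N/C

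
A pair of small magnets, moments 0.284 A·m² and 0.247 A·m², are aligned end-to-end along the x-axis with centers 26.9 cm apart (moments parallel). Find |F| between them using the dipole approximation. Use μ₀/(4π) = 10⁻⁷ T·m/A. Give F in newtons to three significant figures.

On-axis B of dipole 1: B = (μ₀/4π)·2m₁/r³. Force on dipole 2: F = m₂·dB/dr.
dB/dr = −(μ₀/4π)·6m₁/r⁴, so |F| = (μ₀/4π)·6m₁m₂/r⁴.
F = 6(10⁻⁷)(0.284)(0.247)/(0.269)⁴ = 8.038×10⁻⁶ N.

F ≈ 8.04×10⁻⁶ N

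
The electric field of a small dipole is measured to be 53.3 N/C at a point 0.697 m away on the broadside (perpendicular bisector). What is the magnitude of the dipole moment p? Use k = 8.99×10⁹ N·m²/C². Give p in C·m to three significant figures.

p ≈ 2.01×10⁻⁹ C·m

In the equatorial plane E = kp/r³, so p = Er³/(k).
p = (53.3)·(0.697)³ / (8.99×10⁹) = 2.008×10⁻⁹ C·m.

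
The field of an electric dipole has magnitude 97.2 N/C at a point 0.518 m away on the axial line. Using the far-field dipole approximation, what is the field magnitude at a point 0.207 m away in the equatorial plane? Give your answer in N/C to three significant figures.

E ≈ 762 N/C

Dipole fields scale as 1/r³ in the far field.
The axial field is twice the equatorial field at the same r, so the geometry factor is 1/2.
E₂ = E₁ · (1/2) · (r₁/r₂)³ = 97.2 · 0.5 · (0.518/0.207)³.
(r₁/r₂)³ = (2.502)³ = 15.67.
E₂ ≈ 761.6 N/C.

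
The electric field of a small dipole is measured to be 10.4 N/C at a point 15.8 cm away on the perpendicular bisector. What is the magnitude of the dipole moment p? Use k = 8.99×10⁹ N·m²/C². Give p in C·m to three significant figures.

In the equatorial plane E = kp/r³, so p = Er³/(k).
p = (10.4)·(0.158)³ / (8.99×10⁹) = 4.563×10⁻¹² C·m.

p ≈ 4.56×10⁻¹² C·m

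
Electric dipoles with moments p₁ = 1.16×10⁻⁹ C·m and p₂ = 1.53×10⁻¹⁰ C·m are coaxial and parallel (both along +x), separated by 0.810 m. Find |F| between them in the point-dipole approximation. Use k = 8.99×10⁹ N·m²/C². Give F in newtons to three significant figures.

F ≈ 2.22×10⁻⁸ N

On-axis field of dipole 1 at distance r: E = 2kp₁/r³. Force on dipole 2 is F = p₂·dE/dr (gradient along axis).
dE/dr = −6kp₁/r⁴, so |F| = 6kp₁p₂/r⁴ (attractive for aligned moments).
F = 6(8.99×10⁹)(1.16×10⁻⁹)(1.53×10⁻¹⁰)/(0.810)⁴ = 2.224×10⁻⁸ N.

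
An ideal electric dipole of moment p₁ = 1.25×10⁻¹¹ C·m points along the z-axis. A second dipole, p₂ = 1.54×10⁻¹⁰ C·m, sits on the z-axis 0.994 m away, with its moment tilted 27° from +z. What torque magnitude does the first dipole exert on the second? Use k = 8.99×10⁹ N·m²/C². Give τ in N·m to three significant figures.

τ ≈ 1.60×10⁻¹¹ N·m

The second dipole sits on the axis of the first, so the field there is axial: E₁ = 2kp₁/r³ along +z.
E₁ = 2(8.99×10⁹)(1.25×10⁻¹¹)/(0.994)³ = 0.2288 N/C.
Torque on the second dipole: τ = p₂ E₁ sinθ.
τ = (1.54×10⁻¹⁰)(0.2288)·sin27° = 1.600×10⁻¹¹ N·m.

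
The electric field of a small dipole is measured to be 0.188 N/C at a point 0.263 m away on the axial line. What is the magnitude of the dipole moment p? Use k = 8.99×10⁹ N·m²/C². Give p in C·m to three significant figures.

p ≈ 1.90×10⁻¹³ C·m

On axis E = 2kp/r³, so p = Er³/(2k).
p = (0.188)·(0.263)³ / (2·8.99×10⁹) = 1.902×10⁻¹³ C·m.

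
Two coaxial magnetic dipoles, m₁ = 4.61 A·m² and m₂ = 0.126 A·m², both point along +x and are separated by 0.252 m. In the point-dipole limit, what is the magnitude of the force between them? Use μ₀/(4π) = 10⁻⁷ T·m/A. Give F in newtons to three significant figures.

On-axis B of dipole 1: B = (μ₀/4π)·2m₁/r³. Force on dipole 2: F = m₂·dB/dr.
dB/dr = −(μ₀/4π)·6m₁/r⁴, so |F| = (μ₀/4π)·6m₁m₂/r⁴.
F = 6(10⁻⁷)(4.61)(0.126)/(0.252)⁴ = 8.642×10⁻⁵ N.

F ≈ 8.64×10⁻⁵ N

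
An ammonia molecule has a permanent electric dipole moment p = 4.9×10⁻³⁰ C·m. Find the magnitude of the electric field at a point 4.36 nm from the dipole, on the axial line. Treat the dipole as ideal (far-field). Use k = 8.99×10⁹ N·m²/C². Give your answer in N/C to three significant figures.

On the dipole axis E = 2kp/r³.
E = 2·(8.99×10⁹)(4.90×10⁻³⁰) / (4.36×10⁻⁹)³ = 1.063×10⁶ N/C.

E ≈ 1.06×10⁶ N/C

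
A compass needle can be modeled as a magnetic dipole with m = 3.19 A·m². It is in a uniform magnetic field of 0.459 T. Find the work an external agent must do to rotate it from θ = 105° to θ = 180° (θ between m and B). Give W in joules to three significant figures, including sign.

W_ext = ΔU = −mB cosθ₂ + mB cosθ₁ = mB(cosθ₁ − cosθ₂).
W = (3.19)(0.459)·(cos105° − cos180°) = (1.464)·(+0.7412) = 1.085 J.

W ≈ 1.09 J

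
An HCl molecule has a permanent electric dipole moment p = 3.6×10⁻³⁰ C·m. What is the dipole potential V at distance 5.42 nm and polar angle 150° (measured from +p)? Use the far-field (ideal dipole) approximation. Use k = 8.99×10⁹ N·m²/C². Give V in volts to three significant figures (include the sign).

The dipole potential is V = kp cosθ / r².
V = (8.99×10⁹)(3.60×10⁻³⁰)·cos150° / (5.42×10⁻⁹)² = -9.541×10⁻⁴ V.

V ≈ -9.54×10⁻⁴ V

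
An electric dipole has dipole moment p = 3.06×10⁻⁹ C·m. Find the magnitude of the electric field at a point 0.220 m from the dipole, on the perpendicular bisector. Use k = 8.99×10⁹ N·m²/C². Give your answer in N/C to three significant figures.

E ≈ 2580 N/C

In the equatorial plane E = kp/r³.
E = (8.99×10⁹)(3.06×10⁻⁹) / (0.220)³ = 2584 N/C.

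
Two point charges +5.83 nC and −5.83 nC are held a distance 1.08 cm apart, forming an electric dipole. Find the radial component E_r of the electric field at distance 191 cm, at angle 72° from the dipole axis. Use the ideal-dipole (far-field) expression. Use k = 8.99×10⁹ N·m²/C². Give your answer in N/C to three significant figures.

Dipole moment p = qd = (5.83×10⁻⁹ C)(0.0108 m) = 6.296×10⁻¹¹ C·m.
For a dipole, E_r = (2kp cosθ)/r³.
kp/r³ = (8.99×10⁹)(6.296×10⁻¹¹)/(1.91)³ = 0.08123 N/C.
E_r = 2·0.08123·cos72° = 0.05020 N/C.

E_r ≈ 0.0502 N/C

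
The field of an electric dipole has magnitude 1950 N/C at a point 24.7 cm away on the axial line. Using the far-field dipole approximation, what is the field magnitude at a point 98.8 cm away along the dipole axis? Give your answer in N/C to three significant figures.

E ≈ 30.5 N/C

Dipole fields scale as 1/r³ in the far field; the geometry is the same at both points.
E₂ = E₁ · (r₁/r₂)³ = 1950 · (24.7/98.8)³.
(r₁/r₂)³ = (0.25)³ = 0.01562.
E₂ ≈ 30.47 N/C.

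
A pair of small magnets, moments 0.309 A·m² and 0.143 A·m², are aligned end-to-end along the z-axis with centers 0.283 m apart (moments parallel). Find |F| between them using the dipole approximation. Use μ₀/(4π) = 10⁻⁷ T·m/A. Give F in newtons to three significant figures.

On-axis B of dipole 1: B = (μ₀/4π)·2m₁/r³. Force on dipole 2: F = m₂·dB/dr.
dB/dr = −(μ₀/4π)·6m₁/r⁴, so |F| = (μ₀/4π)·6m₁m₂/r⁴.
F = 6(10⁻⁷)(0.309)(0.143)/(0.283)⁴ = 4.133×10⁻⁶ N.

F ≈ 4.13×10⁻⁶ N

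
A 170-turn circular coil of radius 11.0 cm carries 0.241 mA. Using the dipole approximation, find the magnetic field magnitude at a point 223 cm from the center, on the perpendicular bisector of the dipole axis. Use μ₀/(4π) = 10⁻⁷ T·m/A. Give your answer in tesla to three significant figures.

B ≈ 1.40×10⁻¹¹ T

m = NIA = NIπa² = 170·(2.41×10⁻⁴)·π·(0.110)² = 0.001557 A·m².
In the equatorial plane B = (μ₀/4π)·m/r³ (half the axial value).
B = (10⁻⁷)·(0.001557) / (2.23)³ = 1.404×10⁻¹¹ T.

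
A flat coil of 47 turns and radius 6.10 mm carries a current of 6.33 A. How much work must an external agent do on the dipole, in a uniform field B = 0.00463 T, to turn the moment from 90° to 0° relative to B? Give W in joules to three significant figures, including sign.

m = NIA = NIπa² = 47·(6.33)·π·(0.00610)² = 0.03478 A·m².
W_ext = ΔU = −mB cosθ₂ + mB cosθ₁ = mB(cosθ₁ − cosθ₂).
W = (0.03478)(0.00463)·(cos90° − cos0°) = (1.610×10⁻⁴)·(-1.0000) = -1.610×10⁻⁴ J.

W ≈ -1.61×10⁻⁴ J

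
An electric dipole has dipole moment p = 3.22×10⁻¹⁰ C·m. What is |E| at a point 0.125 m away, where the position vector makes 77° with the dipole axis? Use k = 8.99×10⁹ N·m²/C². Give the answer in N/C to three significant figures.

E ≈ 1590 N/C

At angle θ the dipole field magnitude is E = (kp/r³)·√(1 + 3cos²θ).
kp/r³ = (8.99×10⁹)(3.22×10⁻¹⁰) / (0.125)³ = 1482 N/C.
√(1 + 3cos²77°) = √(1 + 3·0.0506) = √1.1518 ≈ 1.0732.
E ≈ 1482 × 1.073 = 1591 N/C.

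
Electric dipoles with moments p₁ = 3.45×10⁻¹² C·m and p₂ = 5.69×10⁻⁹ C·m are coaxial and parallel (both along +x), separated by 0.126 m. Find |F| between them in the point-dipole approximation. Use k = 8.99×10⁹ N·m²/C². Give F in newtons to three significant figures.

F ≈ 4.20×10⁻⁶ N

On-axis field of dipole 1 at distance r: E = 2kp₁/r³. Force on dipole 2 is F = p₂·dE/dr (gradient along axis).
dE/dr = −6kp₁/r⁴, so |F| = 6kp₁p₂/r⁴ (attractive for aligned moments).
F = 6(8.99×10⁹)(3.45×10⁻¹²)(5.69×10⁻⁹)/(0.126)⁴ = 4.201×10⁻⁶ N.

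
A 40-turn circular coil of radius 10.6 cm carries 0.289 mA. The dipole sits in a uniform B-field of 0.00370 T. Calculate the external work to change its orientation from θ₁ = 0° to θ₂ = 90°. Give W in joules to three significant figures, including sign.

m = NIA = NIπa² = 40·(2.89×10⁻⁴)·π·(0.106)² = 4.081×10⁻⁴ A·m².
W_ext = ΔU = −mB cosθ₂ + mB cosθ₁ = mB(cosθ₁ − cosθ₂).
W = (4.081×10⁻⁴)(0.00370)·(cos0° − cos90°) = (1.510×10⁻⁶)·(+1.0000) = 1.510×10⁻⁶ J.

W ≈ 1.51×10⁻⁶ J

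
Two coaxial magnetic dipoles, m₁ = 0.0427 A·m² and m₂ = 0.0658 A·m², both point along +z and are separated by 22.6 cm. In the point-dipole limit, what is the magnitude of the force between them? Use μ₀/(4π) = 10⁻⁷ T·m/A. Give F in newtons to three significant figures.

F ≈ 6.46×10⁻⁷ N

On-axis B of dipole 1: B = (μ₀/4π)·2m₁/r³. Force on dipole 2: F = m₂·dB/dr.
dB/dr = −(μ₀/4π)·6m₁/r⁴, so |F| = (μ₀/4π)·6m₁m₂/r⁴.
F = 6(10⁻⁷)(0.0427)(0.0658)/(0.226)⁴ = 6.462×10⁻⁷ N.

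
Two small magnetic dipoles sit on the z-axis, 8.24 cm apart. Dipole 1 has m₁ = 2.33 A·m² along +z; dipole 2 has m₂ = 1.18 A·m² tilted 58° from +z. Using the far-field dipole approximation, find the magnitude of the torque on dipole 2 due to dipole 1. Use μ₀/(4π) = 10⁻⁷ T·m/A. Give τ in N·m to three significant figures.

Dipole B is on the axis of dipole A, so B₁ there is axial: B₁ = (μ₀/4π)·2m₁/r³ along +z.
B₁ = 2(10⁻⁷)(2.33)/(0.0824)³ = 8.329×10⁻⁴ T.
τ = m₂ B₁ sinθ.
τ = (1.18)(8.329×10⁻⁴)·sin58° = 8.335×10⁻⁴ N·m.

τ ≈ 8.34×10⁻⁴ N·m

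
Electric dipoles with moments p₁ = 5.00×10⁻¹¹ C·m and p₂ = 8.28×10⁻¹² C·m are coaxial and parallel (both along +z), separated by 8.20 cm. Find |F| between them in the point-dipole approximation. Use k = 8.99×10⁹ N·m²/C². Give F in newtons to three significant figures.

On-axis field of dipole 1 at distance r: E = 2kp₁/r³. Force on dipole 2 is F = p₂·dE/dr (gradient along axis).
dE/dr = −6kp₁/r⁴, so |F| = 6kp₁p₂/r⁴ (attractive for aligned moments).
F = 6(8.99×10⁹)(5.00×10⁻¹¹)(8.28×10⁻¹²)/(0.0820)⁴ = 4.939×10⁻⁷ N.

F ≈ 4.94×10⁻⁷ N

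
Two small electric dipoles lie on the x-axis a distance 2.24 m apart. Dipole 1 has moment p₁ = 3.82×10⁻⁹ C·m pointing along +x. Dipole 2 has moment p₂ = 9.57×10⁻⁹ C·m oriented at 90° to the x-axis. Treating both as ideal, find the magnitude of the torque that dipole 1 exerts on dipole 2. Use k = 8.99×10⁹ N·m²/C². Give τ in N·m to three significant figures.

The second dipole sits on the axis of the first, so the field there is axial: E₁ = 2kp₁/r³ along +x.
E₁ = 2(8.99×10⁹)(3.82×10⁻⁹)/(2.24)³ = 6.111 N/C.
Torque on the second dipole: τ = p₂ E₁ sinθ.
τ = (9.57×10⁻⁹)(6.111)·sin90° = 5.848×10⁻⁸ N·m.

τ ≈ 5.85×10⁻⁸ N·m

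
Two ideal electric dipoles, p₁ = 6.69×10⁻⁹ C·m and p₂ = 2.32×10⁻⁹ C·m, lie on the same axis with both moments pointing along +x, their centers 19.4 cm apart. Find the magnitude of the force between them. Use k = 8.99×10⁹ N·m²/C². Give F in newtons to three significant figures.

On-axis field of dipole 1 at distance r: E = 2kp₁/r³. Force on dipole 2 is F = p₂·dE/dr (gradient along axis).
dE/dr = −6kp₁/r⁴, so |F| = 6kp₁p₂/r⁴ (attractive for aligned moments).
F = 6(8.99×10⁹)(6.69×10⁻⁹)(2.32×10⁻⁹)/(0.194)⁴ = 5.910×10⁻⁴ N.

F ≈ 5.91×10⁻⁴ N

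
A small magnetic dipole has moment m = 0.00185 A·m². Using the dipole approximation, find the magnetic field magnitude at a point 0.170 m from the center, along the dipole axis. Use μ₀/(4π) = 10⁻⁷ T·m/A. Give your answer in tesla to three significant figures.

B ≈ 7.53×10⁻⁸ T

On axis B = (μ₀/4π)·2m/r³.
B = 2·(10⁻⁷)·(0.00185) / (0.170)³ = 7.531×10⁻⁸ T.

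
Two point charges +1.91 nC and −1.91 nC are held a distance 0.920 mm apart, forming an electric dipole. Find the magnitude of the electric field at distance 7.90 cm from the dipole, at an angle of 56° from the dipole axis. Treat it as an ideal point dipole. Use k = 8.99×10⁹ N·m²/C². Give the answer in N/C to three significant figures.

E ≈ 44.6 N/C

Dipole moment p = qd = (1.91×10⁻⁹ C)(9.20×10⁻⁴ m) = 1.757×10⁻¹² C·m.
At angle θ the dipole field magnitude is E = (kp/r³)·√(1 + 3cos²θ).
kp/r³ = (8.99×10⁹)(1.757×10⁻¹²) / (0.0790)³ = 32.04 N/C.
√(1 + 3cos²56°) = √(1 + 3·0.3127) = √1.9381 ≈ 1.3922.
E ≈ 32.04 × 1.392 = 44.60 N/C.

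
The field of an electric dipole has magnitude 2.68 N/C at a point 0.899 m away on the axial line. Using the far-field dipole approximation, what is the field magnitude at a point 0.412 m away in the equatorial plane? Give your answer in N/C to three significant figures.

E ≈ 13.9 N/C

Dipole fields scale as 1/r³ in the far field.
The axial field is twice the equatorial field at the same r, so the geometry factor is 1/2.
E₂ = E₁ · (1/2) · (r₁/r₂)³ = 2.68 · 0.5 · (0.899/0.412)³.
(r₁/r₂)³ = (2.182)³ = 10.39.
E₂ ≈ 13.92 N/C.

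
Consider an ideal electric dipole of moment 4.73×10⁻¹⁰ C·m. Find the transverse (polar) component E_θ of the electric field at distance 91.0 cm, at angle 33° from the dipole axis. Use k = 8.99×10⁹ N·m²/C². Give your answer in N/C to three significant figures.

For a dipole, E_θ = (kp sinθ)/r³.
kp/r³ = (8.99×10⁹)(4.73×10⁻¹⁰)/(0.910)³ = 5.643 N/C.
E_θ = 5.643·sin33° = 3.073 N/C.

E_θ ≈ 3.07 N/C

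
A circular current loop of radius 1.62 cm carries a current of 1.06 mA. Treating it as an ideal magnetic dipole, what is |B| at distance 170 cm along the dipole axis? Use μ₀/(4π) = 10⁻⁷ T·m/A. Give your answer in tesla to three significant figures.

Magnetic moment m = IA = Iπa² = (0.00106)·π·(0.0162)² = 8.739×10⁻⁷ A·m².
On axis B = (μ₀/4π)·2m/r³.
B = 2·(10⁻⁷)·(8.739×10⁻⁷) / (1.70)³ = 3.558×10⁻¹⁴ T.

B ≈ 3.56×10⁻¹⁴ T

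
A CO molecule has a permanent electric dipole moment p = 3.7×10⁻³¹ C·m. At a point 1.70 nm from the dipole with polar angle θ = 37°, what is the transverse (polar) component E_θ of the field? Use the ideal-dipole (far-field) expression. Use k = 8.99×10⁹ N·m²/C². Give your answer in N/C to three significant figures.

E_θ ≈ 4.07×10⁵ N/C

For a dipole, E_θ = (kp sinθ)/r³.
kp/r³ = (8.99×10⁹)(3.70×10⁻³¹)/(1.70×10⁻⁹)³ = 6.770×10⁵ N/C.
E_θ = 6.770×10⁵·sin37° = 4.075×10⁵ N/C.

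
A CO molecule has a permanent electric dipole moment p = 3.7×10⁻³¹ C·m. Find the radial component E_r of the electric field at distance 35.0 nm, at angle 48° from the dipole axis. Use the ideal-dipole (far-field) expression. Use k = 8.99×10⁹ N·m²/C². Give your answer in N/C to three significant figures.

For a dipole, E_r = (2kp cosθ)/r³.
kp/r³ = (8.99×10⁹)(3.70×10⁻³¹)/(3.50×10⁻⁸)³ = 77.58 N/C.
E_r = 2·77.58·cos48° = 103.8 N/C.

E_r ≈ 104 N/C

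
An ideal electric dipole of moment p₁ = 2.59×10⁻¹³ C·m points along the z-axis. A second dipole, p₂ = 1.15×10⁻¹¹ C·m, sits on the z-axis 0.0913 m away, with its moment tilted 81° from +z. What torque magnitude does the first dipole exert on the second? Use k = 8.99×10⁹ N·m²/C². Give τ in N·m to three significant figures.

τ ≈ 6.95×10⁻¹¹ N·m

The second dipole sits on the axis of the first, so the field there is axial: E₁ = 2kp₁/r³ along +z.
E₁ = 2(8.99×10⁹)(2.59×10⁻¹³)/(0.0913)³ = 6.119 N/C.
Torque on the second dipole: τ = p₂ E₁ sinθ.
τ = (1.15×10⁻¹¹)(6.119)·sin81° = 6.950×10⁻¹¹ N·m.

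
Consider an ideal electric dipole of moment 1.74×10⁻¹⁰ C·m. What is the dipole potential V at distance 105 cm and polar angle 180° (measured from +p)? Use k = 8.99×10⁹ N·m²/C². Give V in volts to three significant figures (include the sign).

V ≈ -1.42 V

The dipole potential is V = kp cosθ / r².
V = (8.99×10⁹)(1.74×10⁻¹⁰)·cos180° / (1.05)² = -1.419 V.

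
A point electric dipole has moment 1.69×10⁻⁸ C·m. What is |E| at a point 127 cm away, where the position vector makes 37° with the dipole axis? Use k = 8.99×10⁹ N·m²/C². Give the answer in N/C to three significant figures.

At angle θ the dipole field magnitude is E = (kp/r³)·√(1 + 3cos²θ).
kp/r³ = (8.99×10⁹)(1.69×10⁻⁸) / (1.27)³ = 74.17 N/C.
√(1 + 3cos²37°) = √(1 + 3·0.6378) = √2.9135 ≈ 1.7069.
E ≈ 74.17 × 1.707 = 126.6 N/C.

E ≈ 127 N/C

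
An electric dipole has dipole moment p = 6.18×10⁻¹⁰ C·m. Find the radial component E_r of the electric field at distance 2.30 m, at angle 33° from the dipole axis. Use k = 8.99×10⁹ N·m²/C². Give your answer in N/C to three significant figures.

For a dipole, E_r = (2kp cosθ)/r³.
kp/r³ = (8.99×10⁹)(6.18×10⁻¹⁰)/(2.30)³ = 0.4566 N/C.
E_r = 2·0.4566·cos33° = 0.7659 N/C.

E_r ≈ 0.766 N/C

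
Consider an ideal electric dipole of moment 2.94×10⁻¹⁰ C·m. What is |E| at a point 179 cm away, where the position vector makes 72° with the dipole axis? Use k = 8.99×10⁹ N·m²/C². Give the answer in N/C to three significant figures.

E ≈ 0.523 N/C

At angle θ the dipole field magnitude is E = (kp/r³)·√(1 + 3cos²θ).
kp/r³ = (8.99×10⁹)(2.94×10⁻¹⁰) / (1.79)³ = 0.4608 N/C.
√(1 + 3cos²72°) = √(1 + 3·0.0955) = √1.2865 ≈ 1.1342.
E ≈ 0.4608 × 1.134 = 0.5227 N/C.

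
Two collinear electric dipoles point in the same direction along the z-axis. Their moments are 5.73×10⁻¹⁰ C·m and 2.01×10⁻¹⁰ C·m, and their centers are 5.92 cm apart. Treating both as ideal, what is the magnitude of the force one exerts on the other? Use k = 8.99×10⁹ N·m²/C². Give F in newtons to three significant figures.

On-axis field of dipole 1 at distance r: E = 2kp₁/r³. Force on dipole 2 is F = p₂·dE/dr (gradient along axis).
dE/dr = −6kp₁/r⁴, so |F| = 6kp₁p₂/r⁴ (attractive for aligned moments).
F = 6(8.99×10⁹)(5.73×10⁻¹⁰)(2.01×10⁻¹⁰)/(0.0592)⁴ = 5.058×10⁻⁴ N.

F ≈ 5.06×10⁻⁴ N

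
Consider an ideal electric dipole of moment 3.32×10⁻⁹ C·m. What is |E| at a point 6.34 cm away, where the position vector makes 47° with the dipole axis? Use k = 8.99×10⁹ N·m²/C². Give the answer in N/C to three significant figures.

At angle θ the dipole field magnitude is E = (kp/r³)·√(1 + 3cos²θ).
kp/r³ = (8.99×10⁹)(3.32×10⁻⁹) / (0.0634)³ = 1.171×10⁵ N/C.
√(1 + 3cos²47°) = √(1 + 3·0.4651) = √2.3954 ≈ 1.5477.
E ≈ 1.171×10⁵ × 1.548 = 1.813×10⁵ N/C.

E ≈ 1.81×10⁵ N/C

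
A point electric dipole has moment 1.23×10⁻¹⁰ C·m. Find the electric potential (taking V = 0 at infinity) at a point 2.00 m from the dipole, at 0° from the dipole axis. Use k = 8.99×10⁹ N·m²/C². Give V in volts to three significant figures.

The dipole potential is V = kp cosθ / r².
V = (8.99×10⁹)(1.23×10⁻¹⁰)·cos0° / (2.00)² = 0.2764 V.

V ≈ 0.276 V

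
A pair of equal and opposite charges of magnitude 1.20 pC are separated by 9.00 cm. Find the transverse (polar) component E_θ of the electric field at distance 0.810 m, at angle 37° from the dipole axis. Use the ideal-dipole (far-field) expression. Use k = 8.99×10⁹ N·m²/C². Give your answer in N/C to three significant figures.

E_θ ≈ 0.00110 N/C

Dipole moment p = qd = (1.20×10⁻¹² C)(0.0900 m) = 1.08×10⁻¹³ C·m.
For a dipole, E_θ = (kp sinθ)/r³.
kp/r³ = (8.99×10⁹)(1.08×10⁻¹³)/(0.810)³ = 0.001827 N/C.
E_θ = 0.001827·sin37° = 0.001099 N/C.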